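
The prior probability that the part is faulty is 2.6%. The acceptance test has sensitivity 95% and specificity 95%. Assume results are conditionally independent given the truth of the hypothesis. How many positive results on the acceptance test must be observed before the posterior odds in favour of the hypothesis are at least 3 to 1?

Prior odds = 0.026/0.974 = 13/487.
False-positive rate = 1 − 0.95 = 0.05; likelihood ratio of a positive = 0.95/0.05 = 19.
Target odds = 3.
Require 19ⁿ ≥ 3 ÷ (13/487) = 1461/13.
19¹ = 19 falls short of 1461/13 but 19² = 361 reaches it, so n = 2.

2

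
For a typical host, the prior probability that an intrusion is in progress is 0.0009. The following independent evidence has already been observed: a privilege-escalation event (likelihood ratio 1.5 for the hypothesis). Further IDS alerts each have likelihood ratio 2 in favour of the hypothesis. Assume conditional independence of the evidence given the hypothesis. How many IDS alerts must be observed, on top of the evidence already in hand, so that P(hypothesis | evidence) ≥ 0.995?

Prior odds = 0.0009/0.9991 = 9/9991.
Bayes factor of the evidence already in hand = 1.5.
Odds after that evidence = (9/9991) × 1.5 = 27/19982.
Target odds = 0.995/0.005 = 199.
Need 2ⁿ ≥ 199 ÷ (27/19982) = 3976418/27.
2¹⁷ = 131072 falls short of 3976418/27 but 2¹⁸ = 262144 reaches it, so n = 18.

18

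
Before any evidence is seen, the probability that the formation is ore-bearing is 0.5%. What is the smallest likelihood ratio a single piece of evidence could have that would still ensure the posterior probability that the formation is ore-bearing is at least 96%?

Prior odds = 0.005/0.995 = 1/199.
Target odds = 0.96/0.04 = 24.
Required Bayes factor = 24 ÷ (1/199) = 4776.

4776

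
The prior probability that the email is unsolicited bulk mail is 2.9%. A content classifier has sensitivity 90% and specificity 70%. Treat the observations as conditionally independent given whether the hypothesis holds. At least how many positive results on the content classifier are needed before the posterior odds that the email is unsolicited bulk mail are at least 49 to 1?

7

Prior odds: 0.029 ÷ 0.971 = 29/971.
False-positive rate = 1 − 0.7 = 0.3; likelihood ratio of a positive = 0.9/0.3 = 3.
Target odds = 49.
Need (29/971) × 3ⁿ ≥ 49, i.e. 3ⁿ ≥ 47579/29.
3⁶ = 729 falls short of 47579/29 but 3⁷ = 2187 reaches it, so n = 7.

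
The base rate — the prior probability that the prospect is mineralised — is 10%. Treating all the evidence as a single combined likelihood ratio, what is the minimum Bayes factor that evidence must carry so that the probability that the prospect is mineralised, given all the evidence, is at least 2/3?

Prior odds = 0.1/0.9 = 1/9.
Target odds = (2/3)/(1/3) = 2.
Required Bayes factor = 2 ÷ (1/9) = 18.

18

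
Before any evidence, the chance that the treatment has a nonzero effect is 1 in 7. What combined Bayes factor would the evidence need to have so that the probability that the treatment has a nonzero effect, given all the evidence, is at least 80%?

Prior odds = (1/7)/(6/7) = 1/6.
Target odds = 0.8/0.2 = 4.
Required Bayes factor = 4 ÷ (1/6) = 24.

24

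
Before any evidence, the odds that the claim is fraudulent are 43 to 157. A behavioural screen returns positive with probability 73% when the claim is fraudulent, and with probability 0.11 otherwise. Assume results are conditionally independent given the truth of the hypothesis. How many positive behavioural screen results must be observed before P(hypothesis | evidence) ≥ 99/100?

4

Prior odds = 43/157.
Likelihood ratio of a positive result = 0.73/0.11 = 73/11.
Target odds: 0.99 ÷ 0.01 = 99.
Require (73/11)ⁿ ≥ 99 ÷ (43/157) = 15543/43.
(73/11)³ = 389017/1331 falls short of 15543/43 but (73/11)⁴ = 28398241/14641 reaches it, so n = 4.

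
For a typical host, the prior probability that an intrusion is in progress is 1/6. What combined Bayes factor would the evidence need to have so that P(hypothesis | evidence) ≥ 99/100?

Prior odds = (1/6)/(5/6) = 0.2.
Target odds = 0.99/0.01 = 99.
Required Bayes factor = 99 ÷ 0.2 = 495.

495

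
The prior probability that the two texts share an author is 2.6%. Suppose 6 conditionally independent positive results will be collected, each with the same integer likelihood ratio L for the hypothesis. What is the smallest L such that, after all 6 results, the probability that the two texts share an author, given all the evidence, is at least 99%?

4

Prior odds = 0.026/0.974 = 13/487.
Target odds = 0.99/0.01 = 99.
Need L⁶ ≥ 99 ÷ (13/487) = 48213/13.
3⁶ = 729 < 48213/13 ≤ 4096 = 4⁶, so L = 4.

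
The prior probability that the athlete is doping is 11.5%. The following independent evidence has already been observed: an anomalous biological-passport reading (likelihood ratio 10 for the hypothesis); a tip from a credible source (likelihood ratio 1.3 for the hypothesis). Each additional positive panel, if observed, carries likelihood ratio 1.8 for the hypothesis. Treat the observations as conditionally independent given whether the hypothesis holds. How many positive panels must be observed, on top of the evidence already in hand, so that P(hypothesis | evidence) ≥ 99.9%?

Prior odds = 0.115/0.885 = 23/177.
Combined Bayes factor of the evidence already in hand = 10 × 1.3 = 13.
Odds after that evidence = (23/177) × 13 = 299/177.
Target odds = 0.999/0.001 = 999.
Need 1.8ⁿ ≥ 999 ÷ (299/177) = 176823/299.
1.8¹⁰ ≈357.047 falls short of 176823/299 but 1.8¹¹ ≈642.684 reaches it, so n = 11.

11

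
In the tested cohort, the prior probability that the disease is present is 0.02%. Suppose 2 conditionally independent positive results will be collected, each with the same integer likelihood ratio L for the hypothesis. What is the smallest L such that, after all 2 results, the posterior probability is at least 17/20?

Prior odds = 0.0002/0.9998 = 1/4999.
Target odds = 0.85/0.15 = 17/3.
Need L² ≥ 17/3 ÷ (1/4999) = 84983/3.
168² = 28224 < 84983/3 ≤ 28561 = 169², so L = 169.

169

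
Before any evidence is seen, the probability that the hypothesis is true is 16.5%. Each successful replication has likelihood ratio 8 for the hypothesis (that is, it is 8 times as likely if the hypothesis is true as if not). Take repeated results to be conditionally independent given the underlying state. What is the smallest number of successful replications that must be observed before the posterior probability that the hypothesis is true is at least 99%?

3

Prior odds: 0.165 ÷ 0.835 = 33/167.
Likelihood ratio per successful replication = 8.
Target odds: 0.99 ÷ 0.01 = 99.
Require 8ⁿ ≥ 99 ÷ (33/167) = 501.
8² = 64 falls short of 501 but 8³ = 512 reaches it, so n = 3.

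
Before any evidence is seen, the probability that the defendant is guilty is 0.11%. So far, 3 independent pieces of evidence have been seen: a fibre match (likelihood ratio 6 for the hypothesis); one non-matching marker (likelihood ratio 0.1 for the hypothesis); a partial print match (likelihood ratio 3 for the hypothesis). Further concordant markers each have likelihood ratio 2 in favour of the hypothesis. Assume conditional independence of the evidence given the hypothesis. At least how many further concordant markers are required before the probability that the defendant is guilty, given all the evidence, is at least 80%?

11

Prior odds = 0.0011/0.9989 = 11/9989.
Combined Bayes factor of the evidence already in hand = 6 × 0.1 × 3 = 1.8.
Odds after that evidence = (11/9989) × 1.8 = 99/49945.
Target odds = 0.8/0.2 = 4.
Need 2ⁿ ≥ 4 ÷ (99/49945) = 199780/99.
2¹⁰ = 1024 falls short of 199780/99 but 2¹¹ = 2048 reaches it, so n = 11.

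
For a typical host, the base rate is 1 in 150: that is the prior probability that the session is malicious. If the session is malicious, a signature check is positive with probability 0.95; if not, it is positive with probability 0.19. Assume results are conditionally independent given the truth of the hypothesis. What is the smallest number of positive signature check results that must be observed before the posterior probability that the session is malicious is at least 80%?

4

Prior odds: (1/150) ÷ (149/150) = 1/149.
Likelihood ratio of a positive = 0.95/0.19 = 5.
Target odds: 0.8 ÷ 0.2 = 4.
Need (1/149) × 5ⁿ ≥ 4, i.e. 5ⁿ ≥ 596.
5³ = 125 falls short of 596 but 5⁴ = 625 reaches it, so n = 4.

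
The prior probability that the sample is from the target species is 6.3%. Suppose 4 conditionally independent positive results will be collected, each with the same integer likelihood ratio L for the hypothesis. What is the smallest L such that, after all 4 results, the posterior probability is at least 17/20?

4

Prior odds = 0.063/0.937 = 63/937.
Target odds = 0.85/0.15 = 17/3.
Need L⁴ ≥ 17/3 ÷ (63/937) = 15929/189.
3⁴ = 81 < 15929/189 ≤ 256 = 4⁴, so L = 4.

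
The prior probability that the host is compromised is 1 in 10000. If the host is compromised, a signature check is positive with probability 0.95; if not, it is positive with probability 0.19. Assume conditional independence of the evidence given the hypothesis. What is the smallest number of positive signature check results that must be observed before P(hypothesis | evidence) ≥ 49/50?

Prior odds = 0.0001/0.9999 = 1/9999.
Likelihood ratio of a positive = 0.95/0.19 = 5.
Target odds: 0.98 ÷ 0.02 = 49.
Require 5ⁿ ≥ 49 ÷ (1/9999) = 489951.
5⁸ = 390625 falls short of 489951 but 5⁹ = 1953125 reaches it, so n = 9.

9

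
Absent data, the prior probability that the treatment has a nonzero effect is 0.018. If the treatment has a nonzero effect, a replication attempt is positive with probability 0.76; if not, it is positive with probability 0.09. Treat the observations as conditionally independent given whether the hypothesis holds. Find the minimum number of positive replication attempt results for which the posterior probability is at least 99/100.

Prior odds = 0.018/0.982 = 9/491.
Likelihood ratio of a positive = 0.76/0.09 = 76/9.
Target posterior odds = 0.99/0.01 = 99.
Require (76/9)ⁿ ≥ 99 ÷ (9/491) = 5401.
(76/9)⁴ = 33362176/6561 falls short of 5401 but (76/9)⁵ ≈42939.3 reaches it, so n = 5.

5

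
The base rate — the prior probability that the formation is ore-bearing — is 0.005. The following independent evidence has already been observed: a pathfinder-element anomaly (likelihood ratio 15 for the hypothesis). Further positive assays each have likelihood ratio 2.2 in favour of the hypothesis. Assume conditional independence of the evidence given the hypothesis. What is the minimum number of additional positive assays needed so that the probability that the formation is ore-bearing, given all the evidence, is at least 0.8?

6

Prior odds = 0.005/0.995 = 1/199.
Bayes factor of the evidence already in hand = 15.
Odds after that evidence = (1/199) × 15 = 15/199.
Target odds = 0.8/0.2 = 4.
Need 2.2ⁿ ≥ 4 ÷ (15/199) = 796/15.
2.2⁵ = 51.53632 falls short of 796/15 but 2.2⁶ = 1771561/15625 reaches it, so n = 6.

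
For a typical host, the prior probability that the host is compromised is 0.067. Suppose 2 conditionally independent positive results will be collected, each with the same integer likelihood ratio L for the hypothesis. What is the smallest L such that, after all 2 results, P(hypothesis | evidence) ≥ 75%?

Prior odds = 0.067/0.933 = 67/933.
Target odds = 0.75/0.25 = 3.
Need L² ≥ 3 ÷ (67/933) = 2799/67.
6² = 36 < 2799/67 ≤ 49 = 7², so L = 7.

7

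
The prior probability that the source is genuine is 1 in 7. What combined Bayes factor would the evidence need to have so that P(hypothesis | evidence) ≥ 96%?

Prior odds = (1/7)/(6/7) = 1/6.
Target odds = 0.96/0.04 = 24.
Required Bayes factor = 24 ÷ (1/6) = 144.

144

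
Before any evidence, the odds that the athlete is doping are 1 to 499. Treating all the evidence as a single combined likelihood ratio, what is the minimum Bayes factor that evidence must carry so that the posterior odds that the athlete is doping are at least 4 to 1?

1996

Prior odds = 1/499.
Target odds = 4.
Required Bayes factor = 4 ÷ (1/499) = 1996.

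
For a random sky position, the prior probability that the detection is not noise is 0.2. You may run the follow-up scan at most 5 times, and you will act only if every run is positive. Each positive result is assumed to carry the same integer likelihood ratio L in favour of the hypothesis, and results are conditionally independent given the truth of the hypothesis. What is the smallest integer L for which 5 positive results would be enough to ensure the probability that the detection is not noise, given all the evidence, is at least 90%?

Prior odds = 0.2/0.8 = 0.25.
Target odds = 0.9/0.1 = 9.
Need L⁵ ≥ 9 ÷ 0.25 = 36.
2⁵ = 32 < 36 ≤ 243 = 3⁵, so L = 3.

3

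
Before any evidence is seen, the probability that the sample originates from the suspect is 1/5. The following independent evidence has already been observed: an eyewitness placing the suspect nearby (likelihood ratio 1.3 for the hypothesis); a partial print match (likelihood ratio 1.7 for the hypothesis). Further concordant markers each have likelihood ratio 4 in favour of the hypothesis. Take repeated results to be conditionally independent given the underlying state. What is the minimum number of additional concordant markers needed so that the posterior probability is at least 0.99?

4

Prior odds = 0.2/0.8 = 0.25.
Combined Bayes factor of the evidence already in hand = 1.3 × 1.7 = 2.21.
Odds after that evidence = 0.25 × 2.21 = 0.5525.
Target odds = 0.99/0.01 = 99.
Need 4ⁿ ≥ 99 ÷ 0.5525 = 39600/221.
4³ = 64 falls short of 39600/221 but 4⁴ = 256 reaches it, so n = 4.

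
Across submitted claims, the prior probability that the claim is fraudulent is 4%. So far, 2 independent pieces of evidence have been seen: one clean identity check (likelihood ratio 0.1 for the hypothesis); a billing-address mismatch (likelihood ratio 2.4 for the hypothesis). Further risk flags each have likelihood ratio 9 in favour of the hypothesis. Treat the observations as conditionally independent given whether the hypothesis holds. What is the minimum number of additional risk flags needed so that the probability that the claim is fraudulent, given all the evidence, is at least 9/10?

Prior odds = 0.04/0.96 = 1/24.
Combined Bayes factor of the evidence already in hand = 0.1 × 2.4 = 0.24.
Odds after that evidence = (1/24) × 0.24 = 0.01.
Target odds = 0.9/0.1 = 9.
Need 9ⁿ ≥ 9 ÷ 0.01 = 900.
9³ = 729 falls short of 900 but 9⁴ = 6561 reaches it, so n = 4.

4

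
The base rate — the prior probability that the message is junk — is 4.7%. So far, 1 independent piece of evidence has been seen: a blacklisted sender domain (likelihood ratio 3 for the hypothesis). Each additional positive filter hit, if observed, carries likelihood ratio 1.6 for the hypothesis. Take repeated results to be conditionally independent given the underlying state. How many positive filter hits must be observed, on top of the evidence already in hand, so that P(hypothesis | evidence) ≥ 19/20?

11

Prior odds = 0.047/0.953 = 47/953.
Bayes factor of the evidence already in hand = 3.
Odds after that evidence = (47/953) × 3 = 141/953.
Target odds = 0.95/0.05 = 19.
Need 1.6ⁿ ≥ 19 ÷ (141/953) = 18107/141.
1.6¹⁰ ≈109.951 falls short of 18107/141 but 1.6¹¹ ≈175.922 reaches it, so n = 11.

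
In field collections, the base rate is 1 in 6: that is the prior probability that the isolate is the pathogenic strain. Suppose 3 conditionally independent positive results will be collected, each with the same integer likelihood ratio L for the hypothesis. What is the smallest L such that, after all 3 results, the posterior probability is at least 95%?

Prior odds = (1/6)/(5/6) = 0.2.
Target odds = 0.95/0.05 = 19.
Need L³ ≥ 19 ÷ 0.2 = 95.
4³ = 64 < 95 ≤ 125 = 5³, so L = 5.

5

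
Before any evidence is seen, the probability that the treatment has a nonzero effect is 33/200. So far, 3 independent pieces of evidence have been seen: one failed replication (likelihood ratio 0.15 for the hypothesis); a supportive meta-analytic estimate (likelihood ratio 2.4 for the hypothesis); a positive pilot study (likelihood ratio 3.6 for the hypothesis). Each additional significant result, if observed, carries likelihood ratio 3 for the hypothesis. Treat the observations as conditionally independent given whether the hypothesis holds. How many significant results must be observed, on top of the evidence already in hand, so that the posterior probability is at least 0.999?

Prior odds = 0.165/0.835 = 33/167.
Combined Bayes factor of the evidence already in hand = 0.15 × 2.4 × 3.6 = 1.296.
Odds after that evidence = (33/167) × 1.296 = 5346/20875.
Target odds = 0.999/0.001 = 999.
Need 3ⁿ ≥ 999 ÷ (5346/20875) = 772375/198.
3⁷ = 2187 falls short of 772375/198 but 3⁸ = 6561 reaches it, so n = 8.

8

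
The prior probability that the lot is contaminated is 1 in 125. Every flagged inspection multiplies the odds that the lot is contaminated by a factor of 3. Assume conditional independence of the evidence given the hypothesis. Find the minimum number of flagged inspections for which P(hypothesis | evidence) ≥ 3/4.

6

Prior odds: 0.008 ÷ 0.992 = 1/124.
Likelihood ratio per flagged inspection = 3.
Target odds: 0.75 ÷ 0.25 = 3.
Require 3ⁿ ≥ 3 ÷ (1/124) = 372.
3⁵ = 243 falls short of 372 but 3⁶ = 729 reaches it, so n = 6.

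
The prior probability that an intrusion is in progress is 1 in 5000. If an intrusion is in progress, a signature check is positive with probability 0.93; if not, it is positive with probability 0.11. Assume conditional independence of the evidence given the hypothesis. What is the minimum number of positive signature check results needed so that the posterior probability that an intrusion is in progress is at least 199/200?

Prior odds: 0.0002 ÷ 0.9998 = 1/4999.
Likelihood ratio of a positive = 0.93/0.11 = 93/11.
Target posterior odds = 0.995/0.005 = 199.
Need (1/4999) × (93/11)ⁿ ≥ 199, i.e. (93/11)ⁿ ≥ 994801.
(93/11)⁶ ≈365209 falls short of 994801 but (93/11)⁷ ≈3.08768e+06 reaches it, so n = 7.

7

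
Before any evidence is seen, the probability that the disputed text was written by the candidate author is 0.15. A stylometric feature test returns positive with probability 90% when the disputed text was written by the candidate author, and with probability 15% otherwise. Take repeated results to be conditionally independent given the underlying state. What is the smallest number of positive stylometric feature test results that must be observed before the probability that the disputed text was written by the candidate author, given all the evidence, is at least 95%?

3

Prior odds = 0.15/0.85 = 3/17.
Likelihood ratio of a positive result = 0.9/0.15 = 6.
Target odds: 0.95 ÷ 0.05 = 19.
Require 6ⁿ ≥ 19 ÷ (3/17) = 323/3.
6² = 36 falls short of 323/3 but 6³ = 216 reaches it, so n = 3.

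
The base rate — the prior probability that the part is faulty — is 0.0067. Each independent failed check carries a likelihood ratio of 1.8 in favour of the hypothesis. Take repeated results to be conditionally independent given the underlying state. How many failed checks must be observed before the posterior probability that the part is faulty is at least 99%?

Prior odds: 0.0067 ÷ 0.9933 = 67/9933.
Likelihood ratio per failed check = 1.8.
Target odds: 0.99 ÷ 0.01 = 99.
Require 1.8ⁿ ≥ 99 ÷ (67/9933) = 983367/67.
1.8¹⁶ ≈12144 falls short of 983367/67 but 1.8¹⁷ ≈21859.1 reaches it, so n = 17.

17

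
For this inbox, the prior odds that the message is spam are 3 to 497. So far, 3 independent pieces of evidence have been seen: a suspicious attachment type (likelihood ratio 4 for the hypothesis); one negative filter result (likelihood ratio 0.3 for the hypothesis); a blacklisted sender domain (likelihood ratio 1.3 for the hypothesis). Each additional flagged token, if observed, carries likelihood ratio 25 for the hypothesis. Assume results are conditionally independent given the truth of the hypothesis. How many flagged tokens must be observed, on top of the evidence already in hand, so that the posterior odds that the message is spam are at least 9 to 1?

Prior odds = 3/497.
Combined Bayes factor of the evidence already in hand = 4 × 0.3 × 1.3 = 1.56.
Odds after that evidence = (3/497) × 1.56 = 117/12425.
Target odds = 9.
Need 25ⁿ ≥ 9 ÷ (117/12425) = 12425/13.
25² = 625 falls short of 12425/13 but 25³ = 15625 reaches it, so n = 3.

3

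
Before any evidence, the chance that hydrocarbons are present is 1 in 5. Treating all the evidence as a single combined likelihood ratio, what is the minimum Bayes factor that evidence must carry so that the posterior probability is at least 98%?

Prior odds = 0.2/0.8 = 0.25.
Target odds = 0.98/0.02 = 49.
Required Bayes factor = 49 ÷ 0.25 = 196.

196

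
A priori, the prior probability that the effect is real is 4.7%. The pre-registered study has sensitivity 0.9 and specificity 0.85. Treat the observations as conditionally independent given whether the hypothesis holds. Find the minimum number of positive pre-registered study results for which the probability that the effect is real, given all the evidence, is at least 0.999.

6

Prior odds: 0.047 ÷ 0.953 = 47/953.
False-positive rate = 1 − 0.85 = 0.15; likelihood ratio of a positive = 0.9/0.15 = 6.
Target posterior odds = 0.999/0.001 = 999.
Require 6ⁿ ≥ 999 ÷ (47/953) = 952047/47.
6⁵ = 7776 falls short of 952047/47 but 6⁶ = 46656 reaches it, so n = 6.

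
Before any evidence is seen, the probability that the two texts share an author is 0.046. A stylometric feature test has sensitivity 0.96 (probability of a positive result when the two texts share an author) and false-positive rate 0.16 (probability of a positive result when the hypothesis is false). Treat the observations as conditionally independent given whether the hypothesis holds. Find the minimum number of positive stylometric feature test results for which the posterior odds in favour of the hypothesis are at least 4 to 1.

Prior odds: 0.046 ÷ 0.954 = 23/477.
Likelihood ratio of a positive result = 0.96/0.16 = 6.
Target odds = 4.
Require 6ⁿ ≥ 4 ÷ (23/477) = 1908/23.
6² = 36 falls short of 1908/23 but 6³ = 216 reaches it, so n = 3.

3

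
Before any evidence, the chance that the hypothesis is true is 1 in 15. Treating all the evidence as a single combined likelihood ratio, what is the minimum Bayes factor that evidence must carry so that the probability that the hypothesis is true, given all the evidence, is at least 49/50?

686

Prior odds = (1/15)/(14/15) = 1/14.
Target odds = 0.98/0.02 = 49.
Required Bayes factor = 49 ÷ (1/14) = 686.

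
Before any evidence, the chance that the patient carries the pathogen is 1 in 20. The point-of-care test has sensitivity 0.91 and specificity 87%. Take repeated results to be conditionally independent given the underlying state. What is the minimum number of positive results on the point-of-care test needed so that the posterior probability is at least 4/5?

3

Prior odds = 0.05/0.95 = 1/19.
False-positive rate = 1 − 0.87 = 0.13; likelihood ratio of a positive = 0.91/0.13 = 7.
Target odds: 0.8 ÷ 0.2 = 4.
Require 7ⁿ ≥ 4 ÷ (1/19) = 76.
7² = 49 falls short of 76 but 7³ = 343 reaches it, so n = 3.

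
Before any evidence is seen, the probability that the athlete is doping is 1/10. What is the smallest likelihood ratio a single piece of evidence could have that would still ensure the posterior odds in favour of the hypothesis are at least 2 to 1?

Prior odds = 0.1/0.9 = 1/9.
Target odds = 2.
Required Bayes factor = 2 ÷ (1/9) = 18.

18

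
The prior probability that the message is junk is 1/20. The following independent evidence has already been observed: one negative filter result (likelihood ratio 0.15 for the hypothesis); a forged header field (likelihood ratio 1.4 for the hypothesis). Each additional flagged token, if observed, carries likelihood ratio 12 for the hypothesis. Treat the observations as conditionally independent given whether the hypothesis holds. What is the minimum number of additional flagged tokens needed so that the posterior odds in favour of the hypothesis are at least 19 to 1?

Prior odds = 0.05/0.95 = 1/19.
Combined Bayes factor of the evidence already in hand = 0.15 × 1.4 = 0.21.
Odds after that evidence = (1/19) × 0.21 = 21/1900.
Target odds = 19.
Need 12ⁿ ≥ 19 ÷ (21/1900) = 36100/21.
12² = 144 falls short of 36100/21 but 12³ = 1728 reaches it, so n = 3.

3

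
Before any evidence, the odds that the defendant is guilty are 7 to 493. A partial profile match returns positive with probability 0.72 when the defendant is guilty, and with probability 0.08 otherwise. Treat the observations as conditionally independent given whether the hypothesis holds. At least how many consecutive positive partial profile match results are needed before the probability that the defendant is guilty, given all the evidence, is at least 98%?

Prior odds = 7/493.
Likelihood ratio of a positive result = 0.72/0.08 = 9.
Target posterior odds = 0.98/0.02 = 49.
Require 9ⁿ ≥ 49 ÷ (7/493) = 3451.
9³ = 729 falls short of 3451 but 9⁴ = 6561 reaches it, so n = 4.

4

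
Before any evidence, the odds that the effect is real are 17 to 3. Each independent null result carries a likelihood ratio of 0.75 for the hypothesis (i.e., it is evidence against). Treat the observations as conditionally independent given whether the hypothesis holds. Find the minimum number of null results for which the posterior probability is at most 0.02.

Prior odds = 17/3.
Likelihood ratio per null result = 0.75.
Target odds: 0.02 ÷ 0.98 = 1/49.
Need (17/3) × 0.75ⁿ ≤ 1/49, i.e. 0.75ⁿ ≤ 3/833.
0.75¹⁹ ≈0.00422828 is still above 3/833 but 0.75²⁰ ≈0.00317121 is at or below it, so n = 20.

20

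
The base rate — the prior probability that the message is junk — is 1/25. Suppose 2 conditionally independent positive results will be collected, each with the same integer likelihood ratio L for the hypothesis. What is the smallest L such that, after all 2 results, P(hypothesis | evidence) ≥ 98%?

35

Prior odds = 0.04/0.96 = 1/24.
Target odds = 0.98/0.02 = 49.
Need L² ≥ 49 ÷ (1/24) = 1176.
34² = 1156 < 1176 ≤ 1225 = 35², so L = 35.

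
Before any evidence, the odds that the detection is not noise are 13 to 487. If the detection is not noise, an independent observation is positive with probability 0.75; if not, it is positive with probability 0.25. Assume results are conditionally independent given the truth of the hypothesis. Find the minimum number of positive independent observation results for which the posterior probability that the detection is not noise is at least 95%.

Prior odds = 13/487.
Likelihood ratio of a positive = 0.75/0.25 = 3.
Target odds: 0.95 ÷ 0.05 = 19.
Need (13/487) × 3ⁿ ≥ 19, i.e. 3ⁿ ≥ 9253/13.
3⁵ = 243 falls short of 9253/13 but 3⁶ = 729 reaches it, so n = 6.

6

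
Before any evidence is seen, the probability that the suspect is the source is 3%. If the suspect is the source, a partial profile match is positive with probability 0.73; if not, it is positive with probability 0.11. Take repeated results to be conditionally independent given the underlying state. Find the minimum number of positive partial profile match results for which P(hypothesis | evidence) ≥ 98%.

Prior odds: 0.03 ÷ 0.97 = 3/97.
Likelihood ratio of a positive = 0.73/0.11 = 73/11.
Target odds: 0.98 ÷ 0.02 = 49.
Require (73/11)ⁿ ≥ 49 ÷ (3/97) = 4753/3.
(73/11)³ = 389017/1331 falls short of 4753/3 but (73/11)⁴ = 28398241/14641 reaches it, so n = 4.

4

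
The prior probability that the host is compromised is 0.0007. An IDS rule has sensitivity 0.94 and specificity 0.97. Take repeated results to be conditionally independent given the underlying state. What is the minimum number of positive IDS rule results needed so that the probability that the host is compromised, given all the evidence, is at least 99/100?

4

Prior odds: 0.0007 ÷ 0.9993 = 7/9993.
False-positive rate = 1 − 0.97 = 0.03; likelihood ratio of a positive = 0.94/0.03 = 94/3.
Target odds: 0.99 ÷ 0.01 = 99.
Require (94/3)ⁿ ≥ 99 ÷ (7/9993) = 989307/7.
(94/3)³ = 830584/27 falls short of 989307/7 but (94/3)⁴ = 78074896/81 reaches it, so n = 4.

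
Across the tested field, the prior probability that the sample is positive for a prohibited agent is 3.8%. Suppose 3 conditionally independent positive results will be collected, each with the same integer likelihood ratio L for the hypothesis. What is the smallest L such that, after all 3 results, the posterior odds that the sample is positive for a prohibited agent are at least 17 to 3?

Prior odds = 0.038/0.962 = 19/481.
Target odds = 17/3.
Need L³ ≥ 17/3 ÷ (19/481) = 8177/57.
5³ = 125 < 8177/57 ≤ 216 = 6³, so L = 6.

6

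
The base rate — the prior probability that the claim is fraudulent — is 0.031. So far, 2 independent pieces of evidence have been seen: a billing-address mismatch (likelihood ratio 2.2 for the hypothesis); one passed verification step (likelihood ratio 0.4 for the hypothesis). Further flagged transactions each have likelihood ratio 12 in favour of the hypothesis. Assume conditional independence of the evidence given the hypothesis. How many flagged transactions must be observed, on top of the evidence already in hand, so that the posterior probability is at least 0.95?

3

Prior odds = 0.031/0.969 = 31/969.
Combined Bayes factor of the evidence already in hand = 2.2 × 0.4 = 0.88.
Odds after that evidence = (31/969) × 0.88 = 682/24225.
Target odds = 0.95/0.05 = 19.
Need 12ⁿ ≥ 19 ÷ (682/24225) = 460275/682.
12² = 144 falls short of 460275/682 but 12³ = 1728 reaches it, so n = 3.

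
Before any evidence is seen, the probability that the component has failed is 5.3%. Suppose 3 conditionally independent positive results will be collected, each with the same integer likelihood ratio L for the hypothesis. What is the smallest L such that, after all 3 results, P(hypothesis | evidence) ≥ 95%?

Prior odds = 0.053/0.947 = 53/947.
Target odds = 0.95/0.05 = 19.
Need L³ ≥ 19 ÷ (53/947) = 17993/53.
6³ = 216 < 17993/53 ≤ 343 = 7³, so L = 7.

7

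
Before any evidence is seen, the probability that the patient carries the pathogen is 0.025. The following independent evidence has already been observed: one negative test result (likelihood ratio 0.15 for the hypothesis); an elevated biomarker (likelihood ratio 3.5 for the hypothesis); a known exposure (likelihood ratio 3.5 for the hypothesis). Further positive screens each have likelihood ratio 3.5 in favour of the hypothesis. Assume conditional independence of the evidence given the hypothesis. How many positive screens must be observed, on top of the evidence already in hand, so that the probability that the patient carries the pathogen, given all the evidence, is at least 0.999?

Prior odds = 0.025/0.975 = 1/39.
Combined Bayes factor of the evidence already in hand = 0.15 × 3.5 × 3.5 = 1.8375.
Odds after that evidence = (1/39) × 1.8375 = 49/1040.
Target odds = 0.999/0.001 = 999.
Need 3.5ⁿ ≥ 999 ÷ (49/1040) = 1038960/49.
3.5⁷ = 823543/128 falls short of 1038960/49 but 3.5⁸ = 5764801/256 reaches it, so n = 8.

8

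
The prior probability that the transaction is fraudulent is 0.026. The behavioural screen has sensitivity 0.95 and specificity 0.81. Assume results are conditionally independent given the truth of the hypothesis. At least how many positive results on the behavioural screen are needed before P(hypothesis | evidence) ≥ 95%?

5

Prior odds = 0.026/0.974 = 13/487.
False-positive rate = 1 − 0.81 = 0.19; likelihood ratio of a positive = 0.95/0.19 = 5.
Target odds: 0.95 ÷ 0.05 = 19.
Need (13/487) × 5ⁿ ≥ 19, i.e. 5ⁿ ≥ 9253/13.
5⁴ = 625 falls short of 9253/13 but 5⁵ = 3125 reaches it, so n = 5.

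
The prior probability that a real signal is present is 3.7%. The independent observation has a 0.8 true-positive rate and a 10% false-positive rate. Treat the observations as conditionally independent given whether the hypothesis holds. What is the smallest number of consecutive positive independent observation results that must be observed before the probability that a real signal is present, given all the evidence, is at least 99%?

Prior odds = 0.037/0.963 = 37/963.
Likelihood ratio of a positive result = 0.8/0.1 = 8.
Target posterior odds = 0.99/0.01 = 99.
Require 8ⁿ ≥ 99 ÷ (37/963) = 95337/37.
8³ = 512 falls short of 95337/37 but 8⁴ = 4096 reaches it, so n = 4.

4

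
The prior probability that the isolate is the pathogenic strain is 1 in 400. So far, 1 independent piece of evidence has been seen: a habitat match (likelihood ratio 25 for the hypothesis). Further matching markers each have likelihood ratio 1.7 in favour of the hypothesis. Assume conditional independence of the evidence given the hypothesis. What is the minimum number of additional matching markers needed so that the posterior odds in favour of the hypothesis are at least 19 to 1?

11

Prior odds = 0.0025/0.9975 = 1/399.
Bayes factor of the evidence already in hand = 25.
Odds after that evidence = (1/399) × 25 = 25/399.
Target odds = 19.
Need 1.7ⁿ ≥ 19 ÷ (25/399) = 303.24.
1.7¹⁰ ≈201.599 falls short of 303.24 but 1.7¹¹ ≈342.719 reaches it, so n = 11.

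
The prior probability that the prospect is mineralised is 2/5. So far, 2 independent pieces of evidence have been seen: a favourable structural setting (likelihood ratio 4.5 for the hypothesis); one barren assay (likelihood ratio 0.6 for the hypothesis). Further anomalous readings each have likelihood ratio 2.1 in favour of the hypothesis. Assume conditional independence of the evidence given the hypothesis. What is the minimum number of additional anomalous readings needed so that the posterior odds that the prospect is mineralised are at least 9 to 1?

3

Prior odds = 0.4/0.6 = 2/3.
Combined Bayes factor of the evidence already in hand = 4.5 × 0.6 = 2.7.
Odds after that evidence = (2/3) × 2.7 = 1.8.
Target odds = 9.
Need 2.1ⁿ ≥ 9 ÷ 1.8 = 5.
2.1² = 4.41 falls short of 5 but 2.1³ = 9.261 reaches it, so n = 3.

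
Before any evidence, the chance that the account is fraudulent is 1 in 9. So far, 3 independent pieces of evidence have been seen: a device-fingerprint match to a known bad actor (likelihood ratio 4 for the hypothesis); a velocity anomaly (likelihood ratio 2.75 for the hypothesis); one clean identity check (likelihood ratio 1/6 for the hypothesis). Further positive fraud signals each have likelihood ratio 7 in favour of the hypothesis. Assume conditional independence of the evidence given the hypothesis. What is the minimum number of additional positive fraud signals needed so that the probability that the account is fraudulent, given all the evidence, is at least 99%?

4

Prior odds = (1/9)/(8/9) = 0.125.
Combined Bayes factor of the evidence already in hand = 4 × 2.75 × (1/6) = 11/6.
Odds after that evidence = 0.125 × 11/6 = 11/48.
Target odds = 0.99/0.01 = 99.
Need 7ⁿ ≥ 99 ÷ (11/48) = 432.
7³ = 343 falls short of 432 but 7⁴ = 2401 reaches it, so n = 4.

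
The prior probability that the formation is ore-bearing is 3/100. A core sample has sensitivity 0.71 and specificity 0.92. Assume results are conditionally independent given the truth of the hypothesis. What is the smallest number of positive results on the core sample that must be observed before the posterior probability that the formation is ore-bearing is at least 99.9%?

Prior odds = 0.03/0.97 = 3/97.
False-positive rate = 1 − 0.92 = 0.08; likelihood ratio of a positive = 0.71/0.08 = 8.875.
Target odds: 0.999 ÷ 0.001 = 999.
Need (3/97) × 8.875ⁿ ≥ 999, i.e. 8.875ⁿ ≥ 32301.
8.875⁴ = 25411681/4096 falls short of 32301 but 8.875⁵ ≈55060.7 reaches it, so n = 5.

5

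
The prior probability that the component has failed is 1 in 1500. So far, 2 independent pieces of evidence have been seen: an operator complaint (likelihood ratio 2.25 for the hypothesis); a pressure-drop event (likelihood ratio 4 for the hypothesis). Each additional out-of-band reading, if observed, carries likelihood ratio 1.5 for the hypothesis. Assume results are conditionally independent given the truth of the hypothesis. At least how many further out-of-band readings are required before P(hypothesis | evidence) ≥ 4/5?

17

Prior odds = (1/1500)/(1499/1500) = 1/1499.
Combined Bayes factor of the evidence already in hand = 2.25 × 4 = 9.
Odds after that evidence = (1/1499) × 9 = 9/1499.
Target odds = 0.8/0.2 = 4.
Need 1.5ⁿ ≥ 4 ÷ (9/1499) = 5996/9.
1.5¹⁶ = 43046721/65536 falls short of 5996/9 but 1.5¹⁷ = 129140163/131072 reaches it, so n = 17.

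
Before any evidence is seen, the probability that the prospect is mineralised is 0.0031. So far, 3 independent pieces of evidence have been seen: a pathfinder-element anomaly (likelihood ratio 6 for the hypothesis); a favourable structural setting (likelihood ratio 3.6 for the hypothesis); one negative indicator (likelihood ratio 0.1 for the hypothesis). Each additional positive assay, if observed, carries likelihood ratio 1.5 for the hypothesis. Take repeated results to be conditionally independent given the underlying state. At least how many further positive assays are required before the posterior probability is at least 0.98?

Prior odds = 0.0031/0.9969 = 31/9969.
Combined Bayes factor of the evidence already in hand = 6 × 3.6 × 0.1 = 2.16.
Odds after that evidence = (31/9969) × 2.16 = 558/83075.
Target odds = 0.98/0.02 = 49.
Need 1.5ⁿ ≥ 49 ÷ (558/83075) = 4070675/558.
1.5²¹ ≈4987.89 falls short of 4070675/558 but 1.5²² ≈7481.83 reaches it, so n = 22.

22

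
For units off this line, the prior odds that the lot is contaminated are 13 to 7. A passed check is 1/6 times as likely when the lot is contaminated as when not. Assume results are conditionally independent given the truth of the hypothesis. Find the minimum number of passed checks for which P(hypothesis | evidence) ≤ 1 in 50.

Prior odds = 13/7.
Likelihood ratio per passed check = 1/6.
Target odds: 0.02 ÷ 0.98 = 1/49.
Require (1/6)ⁿ ≤ 1/49 ÷ (13/7) = 1/91.
(1/6)² = 1/36 is still above 1/91 but (1/6)³ = 1/216 is at or below it, so n = 3.

3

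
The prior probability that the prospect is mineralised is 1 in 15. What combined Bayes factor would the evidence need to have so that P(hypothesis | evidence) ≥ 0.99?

Prior odds = (1/15)/(14/15) = 1/14.
Target odds = 0.99/0.01 = 99.
Required Bayes factor = 99 ÷ (1/14) = 1386.

1386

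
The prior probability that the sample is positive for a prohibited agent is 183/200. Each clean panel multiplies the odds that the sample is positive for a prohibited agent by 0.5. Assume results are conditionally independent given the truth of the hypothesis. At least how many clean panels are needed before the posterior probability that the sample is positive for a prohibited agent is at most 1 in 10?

7

Prior odds: 0.915 ÷ 0.085 = 183/17.
Likelihood ratio per clean panel = 0.5.
Target posterior odds = 0.1/0.9 = 1/9.
Need (183/17) × 0.5ⁿ ≤ 1/9, i.e. 0.5ⁿ ≤ 17/1647.
0.5⁶ = 0.015625 is still above 17/1647 but 0.5⁷ = 0.0078125 is at or below it, so n = 7.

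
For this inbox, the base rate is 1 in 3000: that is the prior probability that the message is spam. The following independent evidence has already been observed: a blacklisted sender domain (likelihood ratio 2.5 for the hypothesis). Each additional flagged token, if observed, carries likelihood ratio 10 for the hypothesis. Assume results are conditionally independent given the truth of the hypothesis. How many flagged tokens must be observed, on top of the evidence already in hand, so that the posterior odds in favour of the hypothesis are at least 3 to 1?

4

Prior odds = (1/3000)/(2999/3000) = 1/2999.
Bayes factor of the evidence already in hand = 2.5.
Odds after that evidence = (1/2999) × 2.5 = 5/5998.
Target odds = 3.
Need 10ⁿ ≥ 3 ÷ (5/5998) = 3598.8.
10³ = 1000 falls short of 3598.8 but 10⁴ = 10000 reaches it, so n = 4.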